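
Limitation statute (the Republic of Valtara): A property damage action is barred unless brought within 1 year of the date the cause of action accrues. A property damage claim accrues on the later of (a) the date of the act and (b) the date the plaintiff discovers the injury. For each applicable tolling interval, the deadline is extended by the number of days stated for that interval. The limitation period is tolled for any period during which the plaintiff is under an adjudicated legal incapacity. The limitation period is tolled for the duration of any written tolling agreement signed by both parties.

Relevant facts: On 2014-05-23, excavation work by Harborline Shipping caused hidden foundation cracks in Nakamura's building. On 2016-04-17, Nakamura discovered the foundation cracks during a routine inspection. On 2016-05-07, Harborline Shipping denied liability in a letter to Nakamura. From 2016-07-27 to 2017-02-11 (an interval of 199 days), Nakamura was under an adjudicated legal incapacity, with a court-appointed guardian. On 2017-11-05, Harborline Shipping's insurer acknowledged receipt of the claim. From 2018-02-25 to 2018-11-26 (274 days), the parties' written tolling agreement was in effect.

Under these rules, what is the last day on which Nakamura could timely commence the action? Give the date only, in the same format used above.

2017-11-02

Because discovery on 2016-04-17 post-dates the 2014-05-23 act, accrual under the later-of rule falls on 2016-04-17.
The untolled deadline — 1 year after 2016-04-17 — is 2017-04-17.
The period was tolled for 199 days by the plaintiff's legal incapacity (2016-07-27 to 2017-02-11), pushing the deadline to 2017-11-02.
The written tolling agreement starting 2018-02-25 came too late — the period had run on 2017-11-02 — and so does not extend the deadline.
Nothing else in the chronology tolls or restarts the period.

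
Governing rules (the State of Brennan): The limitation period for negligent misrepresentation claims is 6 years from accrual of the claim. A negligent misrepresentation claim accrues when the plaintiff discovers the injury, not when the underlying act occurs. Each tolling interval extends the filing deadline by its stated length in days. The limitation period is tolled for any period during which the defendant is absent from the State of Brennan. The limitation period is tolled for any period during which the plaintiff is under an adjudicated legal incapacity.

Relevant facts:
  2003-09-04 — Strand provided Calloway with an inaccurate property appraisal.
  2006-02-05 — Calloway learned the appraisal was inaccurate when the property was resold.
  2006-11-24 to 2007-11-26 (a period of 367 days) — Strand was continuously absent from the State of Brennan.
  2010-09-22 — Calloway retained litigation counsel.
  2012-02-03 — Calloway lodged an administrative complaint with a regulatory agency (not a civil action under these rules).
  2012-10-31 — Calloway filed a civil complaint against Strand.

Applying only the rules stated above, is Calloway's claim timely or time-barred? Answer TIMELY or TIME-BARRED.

The claim did not accrue until Calloway discovered the injury on 2006-02-05; the 2003-09-04 act date does not start the clock under the stated rule.
6 years from 2006-02-05 is 2012-02-05.
The defendant's absence from the jurisdiction from 2006-11-24 to 2007-11-26 tolled the period for 367 days, extending the deadline to 2013-02-06.
None of the other events listed affects the running of the period under the stated rules.
The 2012-10-31 filing precedes the 2013-02-06 deadline; the claim is timely.

TIMELY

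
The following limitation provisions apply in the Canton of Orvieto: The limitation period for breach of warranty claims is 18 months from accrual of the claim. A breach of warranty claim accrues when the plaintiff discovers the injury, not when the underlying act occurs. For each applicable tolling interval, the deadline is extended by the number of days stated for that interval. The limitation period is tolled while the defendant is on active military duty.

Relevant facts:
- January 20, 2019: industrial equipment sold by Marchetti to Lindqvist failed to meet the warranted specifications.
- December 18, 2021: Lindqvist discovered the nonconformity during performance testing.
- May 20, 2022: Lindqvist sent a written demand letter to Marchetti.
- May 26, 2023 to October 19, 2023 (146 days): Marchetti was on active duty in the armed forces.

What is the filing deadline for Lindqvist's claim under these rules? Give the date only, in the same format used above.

Under the discovery rule, the claim accrued on December 18, 2021, when Lindqvist discovered the injury — not on the January 20, 2019 date of the underlying act.
18 months from December 18, 2021 is June 18, 2023.
The defendant's active military service from May 26, 2023 to October 19, 2023 tolled the period for 146 days, extending the deadline to November 11, 2023.
None of the other events listed affects the running of the period under the stated rules.

November 11, 2023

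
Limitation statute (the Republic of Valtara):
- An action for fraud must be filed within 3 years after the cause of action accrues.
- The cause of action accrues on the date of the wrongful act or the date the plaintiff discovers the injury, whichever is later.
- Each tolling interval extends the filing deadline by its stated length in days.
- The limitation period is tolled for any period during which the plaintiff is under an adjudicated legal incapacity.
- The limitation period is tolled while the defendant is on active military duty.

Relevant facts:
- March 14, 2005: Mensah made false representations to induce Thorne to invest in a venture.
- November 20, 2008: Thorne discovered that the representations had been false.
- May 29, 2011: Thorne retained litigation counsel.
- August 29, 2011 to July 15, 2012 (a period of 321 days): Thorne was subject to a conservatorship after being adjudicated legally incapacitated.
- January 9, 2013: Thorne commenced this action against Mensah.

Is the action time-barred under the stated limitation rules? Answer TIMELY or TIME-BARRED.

TIME-BARRED

Taking the later of the act (March 14, 2005) and discovery (November 20, 2008), the claim accrued on November 20, 2008.
The untolled deadline — 3 years after November 20, 2008 — is November 20, 2011.
The plaintiff's legal incapacity from August 29, 2011 to July 15, 2012 tolled the period for 321 days, extending the deadline to October 6, 2012.
The other events in the timeline have no effect on the limitation period under the stated rules.
Filing on January 9, 2013 missed the October 6, 2012 deadline — the action is time-barred.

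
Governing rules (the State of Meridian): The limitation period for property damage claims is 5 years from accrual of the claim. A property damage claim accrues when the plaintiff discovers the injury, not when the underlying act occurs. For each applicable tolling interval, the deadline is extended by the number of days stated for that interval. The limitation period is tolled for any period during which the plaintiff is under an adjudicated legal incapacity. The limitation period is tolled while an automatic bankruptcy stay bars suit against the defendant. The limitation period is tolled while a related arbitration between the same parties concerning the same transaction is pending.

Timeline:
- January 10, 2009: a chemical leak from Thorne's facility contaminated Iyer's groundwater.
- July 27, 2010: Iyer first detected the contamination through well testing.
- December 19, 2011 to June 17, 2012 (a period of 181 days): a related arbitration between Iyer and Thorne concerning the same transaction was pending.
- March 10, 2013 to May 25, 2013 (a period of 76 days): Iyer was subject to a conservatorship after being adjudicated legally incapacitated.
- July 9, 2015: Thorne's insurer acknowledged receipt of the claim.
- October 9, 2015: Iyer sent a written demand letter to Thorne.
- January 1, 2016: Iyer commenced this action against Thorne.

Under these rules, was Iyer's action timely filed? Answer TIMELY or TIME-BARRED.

Under the discovery rule, the claim accrued on July 27, 2010, when Iyer discovered the injury — not on the January 10, 2009 date of the underlying act.
Adding the 5 years base period to July 27, 2010 gives a deadline of July 27, 2015, before any tolling.
Because the pending related arbitration ran from December 19, 2011 to June 17, 2012, the deadline is extended by 181 days to January 24, 2016.
Because the plaintiff's legal incapacity ran from March 10, 2013 to May 25, 2013, the deadline is extended by 76 days to April 9, 2016.
The other events in the timeline have no effect on the limitation period under the stated rules.
Iyer filed on January 1, 2016, before the April 9, 2016 deadline, so the action is timely.

TIMELY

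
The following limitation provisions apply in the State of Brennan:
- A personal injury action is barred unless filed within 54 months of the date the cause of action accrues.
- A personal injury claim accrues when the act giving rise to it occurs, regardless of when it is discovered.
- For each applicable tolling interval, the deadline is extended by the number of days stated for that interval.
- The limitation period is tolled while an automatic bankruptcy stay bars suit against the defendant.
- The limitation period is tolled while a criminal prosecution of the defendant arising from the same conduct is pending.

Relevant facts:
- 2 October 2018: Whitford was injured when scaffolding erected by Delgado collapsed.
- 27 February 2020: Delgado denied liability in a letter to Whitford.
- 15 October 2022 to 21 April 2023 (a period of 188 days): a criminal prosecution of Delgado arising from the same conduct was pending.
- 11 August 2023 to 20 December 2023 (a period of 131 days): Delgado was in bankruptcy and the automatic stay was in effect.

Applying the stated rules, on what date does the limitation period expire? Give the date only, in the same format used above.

15 February 2024

The claim accrued on 2 October 2018, when the wrongful act occurred.
54 months from 2 October 2018 is 2 April 2023.
The pending criminal prosecution from 15 October 2022 to 21 April 2023 tolled the period for 188 days, extending the deadline to 7 October 2023.
The automatic bankruptcy stay from 11 August 2023 to 20 December 2023 tolled the period for 131 days, extending the deadline to 15 February 2024.
None of the other events listed affects the running of the period under the stated rules.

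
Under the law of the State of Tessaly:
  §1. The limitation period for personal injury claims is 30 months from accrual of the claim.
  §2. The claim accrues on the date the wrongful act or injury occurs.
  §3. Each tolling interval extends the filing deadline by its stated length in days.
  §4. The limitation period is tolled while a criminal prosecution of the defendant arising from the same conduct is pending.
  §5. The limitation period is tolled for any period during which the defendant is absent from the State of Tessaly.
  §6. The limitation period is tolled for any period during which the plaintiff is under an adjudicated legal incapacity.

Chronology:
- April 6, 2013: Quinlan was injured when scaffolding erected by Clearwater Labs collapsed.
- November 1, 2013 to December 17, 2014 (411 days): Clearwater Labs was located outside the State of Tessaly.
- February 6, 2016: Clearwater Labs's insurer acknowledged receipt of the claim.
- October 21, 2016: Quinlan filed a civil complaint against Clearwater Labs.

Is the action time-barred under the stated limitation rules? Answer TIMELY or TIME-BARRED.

TIMELY

The claim accrued on April 6, 2013, when the wrongful act occurred.
The untolled deadline — 30 months after April 6, 2013 — is October 6, 2015.
The defendant's absence from the jurisdiction from November 1, 2013 to December 17, 2014 tolled the period for 411 days, extending the deadline to November 20, 2016.
Nothing else in the chronology tolls or restarts the period.
Filing on October 21, 2016 beat the November 20, 2016 deadline — the action is timely.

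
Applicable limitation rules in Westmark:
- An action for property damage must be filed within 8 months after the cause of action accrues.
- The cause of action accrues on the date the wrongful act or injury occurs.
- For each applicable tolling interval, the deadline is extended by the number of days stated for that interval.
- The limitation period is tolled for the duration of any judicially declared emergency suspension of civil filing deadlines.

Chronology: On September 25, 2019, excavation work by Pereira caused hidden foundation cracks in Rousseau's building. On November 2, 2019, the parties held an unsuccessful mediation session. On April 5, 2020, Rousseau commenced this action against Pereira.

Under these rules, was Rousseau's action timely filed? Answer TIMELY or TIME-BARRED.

The claim accrued on September 25, 2019, when the wrongful act occurred.
Adding the 8 months base period to September 25, 2019 gives a deadline of May 25, 2020, before any tolling.
None of the other events listed affects the running of the period under the stated rules.
Rousseau filed on April 5, 2020, before the May 25, 2020 deadline, so the action is timely.

TIMELY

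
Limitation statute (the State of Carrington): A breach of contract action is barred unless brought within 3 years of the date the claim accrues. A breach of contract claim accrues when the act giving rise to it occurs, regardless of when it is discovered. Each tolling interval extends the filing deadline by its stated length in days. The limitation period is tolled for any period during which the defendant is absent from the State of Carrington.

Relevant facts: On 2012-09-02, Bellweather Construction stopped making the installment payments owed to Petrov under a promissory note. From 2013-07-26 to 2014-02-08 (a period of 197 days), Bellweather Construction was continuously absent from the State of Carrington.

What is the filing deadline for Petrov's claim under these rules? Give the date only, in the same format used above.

2016-03-17

The limitation period began to run on 2012-09-02.
3 years from 2012-09-02 is 2015-09-02.
The period was tolled for 197 days by the defendant's absence from the jurisdiction (2013-07-26 to 2014-02-08), pushing the deadline to 2016-03-17.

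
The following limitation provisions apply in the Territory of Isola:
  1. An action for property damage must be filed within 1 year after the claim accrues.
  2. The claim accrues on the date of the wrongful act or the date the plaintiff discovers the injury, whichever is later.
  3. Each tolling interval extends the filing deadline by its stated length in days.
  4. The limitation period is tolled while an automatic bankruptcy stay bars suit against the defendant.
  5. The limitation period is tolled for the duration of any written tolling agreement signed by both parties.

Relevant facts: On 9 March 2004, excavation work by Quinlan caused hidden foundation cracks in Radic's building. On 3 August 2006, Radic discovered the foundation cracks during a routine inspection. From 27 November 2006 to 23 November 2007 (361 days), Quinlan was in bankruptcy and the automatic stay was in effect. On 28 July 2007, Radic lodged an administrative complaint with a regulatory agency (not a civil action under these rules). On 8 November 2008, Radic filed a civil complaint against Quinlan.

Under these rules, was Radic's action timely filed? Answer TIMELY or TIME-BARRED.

TIME-BARRED

The claim accrued on 3 August 2006 — the later of the 9 March 2004 act and the 3 August 2006 discovery.
The untolled deadline — 1 year after 3 August 2006 — is 3 August 2007.
Because the automatic bankruptcy stay ran from 27 November 2006 to 23 November 2007, the deadline is extended by 361 days to 29 July 2008.
The other events in the timeline have no effect on the limitation period under the stated rules.
Radic filed on 8 November 2008, after the 29 July 2008 deadline, so the action is time-barred.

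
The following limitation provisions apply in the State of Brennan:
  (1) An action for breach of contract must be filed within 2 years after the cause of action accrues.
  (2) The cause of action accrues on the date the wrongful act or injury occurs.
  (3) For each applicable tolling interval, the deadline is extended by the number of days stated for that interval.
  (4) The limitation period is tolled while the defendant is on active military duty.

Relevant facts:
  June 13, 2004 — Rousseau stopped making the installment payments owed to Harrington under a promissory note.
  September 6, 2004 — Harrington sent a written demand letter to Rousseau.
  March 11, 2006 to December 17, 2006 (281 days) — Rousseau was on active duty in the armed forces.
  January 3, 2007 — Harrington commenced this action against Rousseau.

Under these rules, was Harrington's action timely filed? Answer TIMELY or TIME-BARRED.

The cause of action accrued on June 13, 2004, the date of the act.
2 years from June 13, 2004 is June 13, 2006.
The period was tolled for 281 days by the defendant's active military service (March 11, 2006 to December 17, 2006), pushing the deadline to March 21, 2007.
Nothing else in the chronology tolls or restarts the period.
Filing on January 3, 2007 beat the March 21, 2007 deadline — the action is timely.

TIMELY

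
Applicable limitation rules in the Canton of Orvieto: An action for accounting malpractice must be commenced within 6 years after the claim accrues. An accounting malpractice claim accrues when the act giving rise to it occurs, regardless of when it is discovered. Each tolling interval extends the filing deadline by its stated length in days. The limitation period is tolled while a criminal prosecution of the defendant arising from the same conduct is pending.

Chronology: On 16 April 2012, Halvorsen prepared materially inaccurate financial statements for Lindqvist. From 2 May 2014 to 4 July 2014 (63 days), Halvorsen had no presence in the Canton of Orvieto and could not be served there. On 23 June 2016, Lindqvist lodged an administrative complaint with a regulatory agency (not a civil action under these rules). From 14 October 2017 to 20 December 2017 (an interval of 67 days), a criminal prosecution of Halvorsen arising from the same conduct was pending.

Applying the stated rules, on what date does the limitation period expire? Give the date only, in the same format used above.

The claim accrued on 16 April 2012, when the wrongful act occurred.
Adding the 6 years base period to 16 April 2012 gives a deadline of 16 April 2018, before any tolling.
The period was tolled for 67 days by the pending criminal prosecution (14 October 2017 to 20 December 2017), pushing the deadline to 22 June 2018.
No stated provision tolls the period for the defendant's absence, so the interval from 2 May 2014 to 4 July 2014 has no effect on the deadline.
None of the other events listed affects the running of the period under the stated rules.

22 June 2018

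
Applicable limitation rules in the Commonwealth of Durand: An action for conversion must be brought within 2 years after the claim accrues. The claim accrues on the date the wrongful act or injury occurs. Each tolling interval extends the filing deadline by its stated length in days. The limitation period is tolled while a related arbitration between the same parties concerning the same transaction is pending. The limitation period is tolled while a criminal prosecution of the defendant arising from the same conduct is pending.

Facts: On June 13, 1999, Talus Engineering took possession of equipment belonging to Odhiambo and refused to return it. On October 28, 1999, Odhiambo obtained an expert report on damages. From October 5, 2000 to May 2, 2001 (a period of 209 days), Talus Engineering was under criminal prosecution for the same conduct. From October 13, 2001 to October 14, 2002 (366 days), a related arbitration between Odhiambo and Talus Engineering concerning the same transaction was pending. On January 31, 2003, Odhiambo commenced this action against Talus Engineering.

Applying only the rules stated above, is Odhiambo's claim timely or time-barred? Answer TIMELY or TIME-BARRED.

The claim accrued on June 13, 1999, the date of the act.
Adding the 2 years base period to June 13, 1999 gives a deadline of June 13, 2001, before any tolling.
Because the pending criminal prosecution ran from October 5, 2000 to May 2, 2001, the deadline is extended by 209 days to January 8, 2002.
The pending related arbitration from October 13, 2001 to October 14, 2002 tolled the period for 366 days, extending the deadline to January 9, 2003.
None of the other events listed affects the running of the period under the stated rules.
Odhiambo filed on January 31, 2003, after the January 9, 2003 deadline, so the action is time-barred.

TIME-BARRED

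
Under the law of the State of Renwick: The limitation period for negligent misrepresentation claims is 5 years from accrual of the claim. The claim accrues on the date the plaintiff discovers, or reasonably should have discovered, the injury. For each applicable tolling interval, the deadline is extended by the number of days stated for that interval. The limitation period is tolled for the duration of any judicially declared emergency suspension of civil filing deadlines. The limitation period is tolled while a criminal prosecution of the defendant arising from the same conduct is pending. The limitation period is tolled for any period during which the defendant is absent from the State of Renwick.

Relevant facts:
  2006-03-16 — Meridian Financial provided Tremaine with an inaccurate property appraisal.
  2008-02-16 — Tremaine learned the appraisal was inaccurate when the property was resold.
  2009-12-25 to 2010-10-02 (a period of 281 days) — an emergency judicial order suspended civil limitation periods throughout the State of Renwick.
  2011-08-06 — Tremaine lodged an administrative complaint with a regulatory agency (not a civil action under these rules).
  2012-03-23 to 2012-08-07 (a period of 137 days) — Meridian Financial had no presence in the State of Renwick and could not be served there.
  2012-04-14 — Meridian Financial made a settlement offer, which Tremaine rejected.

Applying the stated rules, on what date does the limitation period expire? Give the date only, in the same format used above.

The claim did not accrue until Tremaine discovered the injury on 2008-02-16; the 2006-03-16 act date does not start the clock under the stated rule.
5 years from 2008-02-16 is 2013-02-16.
Because the emergency suspension of filing deadlines ran from 2009-12-25 to 2010-10-02, the deadline is extended by 281 days to 2013-11-24.
Because the defendant's absence from the jurisdiction ran from 2012-03-23 to 2012-08-07, the deadline is extended by 137 days to 2014-04-10.
The other events in the timeline have no effect on the limitation period under the stated rules.

2014-04-10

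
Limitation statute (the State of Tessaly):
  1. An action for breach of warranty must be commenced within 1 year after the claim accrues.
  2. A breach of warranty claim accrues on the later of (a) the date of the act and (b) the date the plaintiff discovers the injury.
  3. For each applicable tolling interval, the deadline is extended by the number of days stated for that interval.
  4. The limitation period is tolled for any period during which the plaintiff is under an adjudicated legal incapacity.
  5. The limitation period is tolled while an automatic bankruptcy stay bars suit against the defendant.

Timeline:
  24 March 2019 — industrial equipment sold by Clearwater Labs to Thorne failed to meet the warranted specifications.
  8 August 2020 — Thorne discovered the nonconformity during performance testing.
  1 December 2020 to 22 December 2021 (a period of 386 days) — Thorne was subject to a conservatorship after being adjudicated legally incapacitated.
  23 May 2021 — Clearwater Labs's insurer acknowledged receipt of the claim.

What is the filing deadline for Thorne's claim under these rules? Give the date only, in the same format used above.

29 August 2022

Because discovery on 8 August 2020 post-dates the 24 March 2019 act, accrual under the later-of rule falls on 8 August 2020.
The untolled deadline — 1 year after 8 August 2020 — is 8 August 2021.
The plaintiff's legal incapacity from 1 December 2020 to 22 December 2021 tolled the period for 386 days, extending the deadline to 29 August 2022.
None of the other events listed affects the running of the period under the stated rules.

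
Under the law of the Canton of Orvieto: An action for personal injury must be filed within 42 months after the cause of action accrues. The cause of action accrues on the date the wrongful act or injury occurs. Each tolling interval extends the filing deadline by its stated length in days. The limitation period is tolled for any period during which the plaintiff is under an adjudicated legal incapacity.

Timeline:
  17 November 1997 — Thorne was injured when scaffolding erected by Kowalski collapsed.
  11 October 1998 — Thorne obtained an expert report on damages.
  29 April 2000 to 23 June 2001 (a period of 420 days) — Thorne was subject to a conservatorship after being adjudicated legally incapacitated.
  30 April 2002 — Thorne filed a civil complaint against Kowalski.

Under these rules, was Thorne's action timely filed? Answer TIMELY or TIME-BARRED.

The limitation period began to run on 17 November 1997.
Adding the 42 months base period to 17 November 1997 gives a deadline of 17 May 2001, before any tolling.
The plaintiff's legal incapacity from 29 April 2000 to 23 June 2001 tolled the period for 420 days, extending the deadline to 11 July 2002.
Nothing else in the chronology tolls or restarts the period.
Filing on 30 April 2002 beat the 11 July 2002 deadline — the action is timely.

TIMELY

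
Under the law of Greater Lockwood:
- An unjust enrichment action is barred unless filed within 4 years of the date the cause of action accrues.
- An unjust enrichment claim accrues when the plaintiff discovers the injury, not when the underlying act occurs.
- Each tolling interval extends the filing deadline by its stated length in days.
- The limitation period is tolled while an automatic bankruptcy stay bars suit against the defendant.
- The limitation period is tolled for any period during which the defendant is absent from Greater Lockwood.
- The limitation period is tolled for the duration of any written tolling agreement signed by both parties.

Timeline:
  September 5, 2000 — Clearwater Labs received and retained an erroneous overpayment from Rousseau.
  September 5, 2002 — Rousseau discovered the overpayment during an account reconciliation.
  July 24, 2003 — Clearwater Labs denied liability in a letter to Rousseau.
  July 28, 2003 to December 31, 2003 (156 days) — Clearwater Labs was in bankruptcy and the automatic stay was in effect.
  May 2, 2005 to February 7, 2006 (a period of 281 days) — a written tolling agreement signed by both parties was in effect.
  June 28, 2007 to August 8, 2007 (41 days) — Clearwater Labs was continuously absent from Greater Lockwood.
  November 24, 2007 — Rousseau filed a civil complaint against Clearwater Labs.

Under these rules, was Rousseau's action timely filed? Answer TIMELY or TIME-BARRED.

TIMELY

The claim did not accrue until Rousseau discovered the injury on September 5, 2002; the September 5, 2000 act date does not start the clock under the stated rule.
4 years from September 5, 2002 is September 5, 2006.
Because the automatic bankruptcy stay ran from July 28, 2003 to December 31, 2003, the deadline is extended by 156 days to February 8, 2007.
The written tolling agreement from May 2, 2005 to February 7, 2006 tolled the period for 281 days, extending the deadline to November 16, 2007.
The period was tolled for 41 days by the defendant's absence from the jurisdiction (June 28, 2007 to August 8, 2007), pushing the deadline to December 27, 2007.
None of the other events listed affects the running of the period under the stated rules.
Rousseau filed on November 24, 2007, before the December 27, 2007 deadline, so the action is timely.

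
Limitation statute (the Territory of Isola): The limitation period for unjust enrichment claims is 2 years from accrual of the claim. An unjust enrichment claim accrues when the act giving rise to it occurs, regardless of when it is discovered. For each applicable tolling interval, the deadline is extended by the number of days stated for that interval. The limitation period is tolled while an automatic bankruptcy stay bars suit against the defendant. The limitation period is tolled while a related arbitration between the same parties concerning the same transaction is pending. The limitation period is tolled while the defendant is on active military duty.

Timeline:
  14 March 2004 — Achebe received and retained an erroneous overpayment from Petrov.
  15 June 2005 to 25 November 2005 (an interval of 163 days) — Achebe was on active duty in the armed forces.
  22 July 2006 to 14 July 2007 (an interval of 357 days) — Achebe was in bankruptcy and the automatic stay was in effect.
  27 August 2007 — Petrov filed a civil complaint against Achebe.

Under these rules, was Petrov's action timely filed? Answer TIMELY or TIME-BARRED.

TIME-BARRED

The claim accrued on 14 March 2004, the date of the act.
2 years from 14 March 2004 is 14 March 2006.
Because the defendant's active military service ran from 15 June 2005 to 25 November 2005, the deadline is extended by 163 days to 24 August 2006.
The automatic bankruptcy stay from 22 July 2006 to 14 July 2007 tolled the period for 357 days, extending the deadline to 16 August 2007.
Petrov filed on 27 August 2007, after the 16 August 2007 deadline, so the action is time-barred.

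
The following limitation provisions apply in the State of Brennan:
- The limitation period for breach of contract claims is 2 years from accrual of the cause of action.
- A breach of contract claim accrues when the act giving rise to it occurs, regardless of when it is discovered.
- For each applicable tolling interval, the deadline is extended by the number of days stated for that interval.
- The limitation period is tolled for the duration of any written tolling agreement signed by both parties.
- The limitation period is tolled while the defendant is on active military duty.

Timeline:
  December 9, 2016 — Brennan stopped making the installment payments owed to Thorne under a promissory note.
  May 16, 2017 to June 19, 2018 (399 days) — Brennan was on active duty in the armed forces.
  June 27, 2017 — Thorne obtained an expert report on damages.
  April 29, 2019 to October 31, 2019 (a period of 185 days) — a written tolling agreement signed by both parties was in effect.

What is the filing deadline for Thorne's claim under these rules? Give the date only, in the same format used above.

July 15, 2020

The cause of action accrued on December 9, 2016, the date of the act.
2 years from December 9, 2016 is December 9, 2018.
The period was tolled for 399 days by the defendant's active military service (May 16, 2017 to June 19, 2018), pushing the deadline to January 12, 2020.
The period was tolled for 185 days by the written tolling agreement (April 29, 2019 to October 31, 2019), pushing the deadline to July 15, 2020.
Nothing else in the chronology tolls or restarts the period.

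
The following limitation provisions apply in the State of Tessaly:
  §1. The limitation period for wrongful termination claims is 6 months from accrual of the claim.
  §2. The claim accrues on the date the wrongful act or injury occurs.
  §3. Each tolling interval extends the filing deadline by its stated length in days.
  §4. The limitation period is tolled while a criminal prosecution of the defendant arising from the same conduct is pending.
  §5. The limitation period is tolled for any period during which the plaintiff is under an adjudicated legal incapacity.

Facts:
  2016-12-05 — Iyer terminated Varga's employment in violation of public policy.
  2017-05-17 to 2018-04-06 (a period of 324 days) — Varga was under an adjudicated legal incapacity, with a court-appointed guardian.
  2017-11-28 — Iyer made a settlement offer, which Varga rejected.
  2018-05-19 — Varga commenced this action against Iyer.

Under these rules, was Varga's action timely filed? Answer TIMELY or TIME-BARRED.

The limitation period began to run on 2016-12-05.
6 months from 2016-12-05 is 2017-06-05.
Because the plaintiff's legal incapacity ran from 2017-05-17 to 2018-04-06, the deadline is extended by 324 days to 2018-04-25.
Nothing else in the chronology tolls or restarts the period.
Varga filed on 2018-05-19, after the 2018-04-25 deadline, so the action is time-barred.

TIME-BARRED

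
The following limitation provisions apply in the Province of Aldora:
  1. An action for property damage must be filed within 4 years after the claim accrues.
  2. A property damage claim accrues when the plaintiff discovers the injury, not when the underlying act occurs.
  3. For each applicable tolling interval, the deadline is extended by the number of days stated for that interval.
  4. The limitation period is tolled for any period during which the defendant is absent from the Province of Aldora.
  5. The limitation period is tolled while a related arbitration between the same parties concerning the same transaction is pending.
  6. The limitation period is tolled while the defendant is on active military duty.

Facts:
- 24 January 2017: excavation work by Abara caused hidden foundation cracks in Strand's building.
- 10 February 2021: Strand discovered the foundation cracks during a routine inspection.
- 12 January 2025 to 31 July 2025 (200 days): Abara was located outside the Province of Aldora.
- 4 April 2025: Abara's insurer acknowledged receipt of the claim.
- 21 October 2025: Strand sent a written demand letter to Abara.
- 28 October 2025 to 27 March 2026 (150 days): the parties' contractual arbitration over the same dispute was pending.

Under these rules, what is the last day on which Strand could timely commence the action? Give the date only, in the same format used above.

29 August 2025

The claim did not accrue until Strand discovered the injury on 10 February 2021; the 24 January 2017 act date does not start the clock under the stated rule.
The untolled deadline — 4 years after 10 February 2021 — is 10 February 2025.
The defendant's absence from the jurisdiction from 12 January 2025 to 31 July 2025 tolled the period for 200 days, extending the deadline to 29 August 2025.
By the time the pending related arbitration began on 28 October 2025, the limitation period had already expired on 29 August 2025; that interval cannot revive it.
None of the other events listed affects the running of the period under the stated rules.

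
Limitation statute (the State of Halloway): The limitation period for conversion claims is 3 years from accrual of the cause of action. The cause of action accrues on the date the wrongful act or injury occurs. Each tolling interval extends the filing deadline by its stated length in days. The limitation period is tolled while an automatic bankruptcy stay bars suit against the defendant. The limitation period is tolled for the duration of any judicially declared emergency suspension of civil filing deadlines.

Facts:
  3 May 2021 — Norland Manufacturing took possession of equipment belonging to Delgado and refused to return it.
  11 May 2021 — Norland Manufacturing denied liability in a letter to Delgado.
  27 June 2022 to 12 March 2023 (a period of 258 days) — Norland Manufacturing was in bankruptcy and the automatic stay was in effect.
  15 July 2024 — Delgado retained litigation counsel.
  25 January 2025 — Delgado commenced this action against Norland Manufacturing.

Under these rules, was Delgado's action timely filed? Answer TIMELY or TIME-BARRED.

TIME-BARRED

The limitation period began to run on 3 May 2021.
Adding the 3 years base period to 3 May 2021 gives a deadline of 3 May 2024, before any tolling.
The automatic bankruptcy stay from 27 June 2022 to 12 March 2023 tolled the period for 258 days, extending the deadline to 16 January 2025.
None of the other events listed affects the running of the period under the stated rules.
The 25 January 2025 filing falls after the 16 January 2025 deadline; the claim is time-barred.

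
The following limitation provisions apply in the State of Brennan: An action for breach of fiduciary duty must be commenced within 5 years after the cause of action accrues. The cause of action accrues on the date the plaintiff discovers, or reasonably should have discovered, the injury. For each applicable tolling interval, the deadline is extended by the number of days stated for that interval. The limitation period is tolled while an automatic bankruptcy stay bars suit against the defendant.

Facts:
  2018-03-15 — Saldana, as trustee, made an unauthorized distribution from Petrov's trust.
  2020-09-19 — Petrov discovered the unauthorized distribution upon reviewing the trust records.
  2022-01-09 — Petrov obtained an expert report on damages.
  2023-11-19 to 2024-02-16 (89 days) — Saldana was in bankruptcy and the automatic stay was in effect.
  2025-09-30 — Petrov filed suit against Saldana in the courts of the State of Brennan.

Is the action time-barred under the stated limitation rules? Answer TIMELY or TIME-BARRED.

Under the discovery rule, the claim accrued on 2020-09-19, when Petrov discovered the injury — not on the 2018-03-15 date of the underlying act.
Adding the 5 years base period to 2020-09-19 gives a deadline of 2025-09-19, before any tolling.
The period was tolled for 89 days by the automatic bankruptcy stay (2023-11-19 to 2024-02-16), pushing the deadline to 2025-12-17.
None of the other events listed affects the running of the period under the stated rules.
Filing on 2025-09-30 beat the 2025-12-17 deadline — the action is timely.

TIMELY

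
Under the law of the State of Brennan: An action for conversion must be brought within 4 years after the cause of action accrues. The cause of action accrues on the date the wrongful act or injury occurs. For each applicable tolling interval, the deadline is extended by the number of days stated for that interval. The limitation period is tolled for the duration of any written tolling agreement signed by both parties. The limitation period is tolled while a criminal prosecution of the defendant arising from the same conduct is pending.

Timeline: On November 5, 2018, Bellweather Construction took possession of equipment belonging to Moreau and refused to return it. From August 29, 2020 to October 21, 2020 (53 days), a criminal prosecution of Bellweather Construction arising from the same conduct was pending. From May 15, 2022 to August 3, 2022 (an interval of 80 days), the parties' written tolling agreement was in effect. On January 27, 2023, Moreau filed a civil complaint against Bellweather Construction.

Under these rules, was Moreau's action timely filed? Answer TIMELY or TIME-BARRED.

TIMELY

The cause of action accrued on November 5, 2018, the date of the act.
4 years from November 5, 2018 is November 5, 2022.
The period was tolled for 53 days by the pending criminal prosecution (August 29, 2020 to October 21, 2020), pushing the deadline to December 28, 2022.
The written tolling agreement from May 15, 2022 to August 3, 2022 tolled the period for 80 days, extending the deadline to March 18, 2023.
The January 27, 2023 filing precedes the March 18, 2023 deadline; the claim is timely.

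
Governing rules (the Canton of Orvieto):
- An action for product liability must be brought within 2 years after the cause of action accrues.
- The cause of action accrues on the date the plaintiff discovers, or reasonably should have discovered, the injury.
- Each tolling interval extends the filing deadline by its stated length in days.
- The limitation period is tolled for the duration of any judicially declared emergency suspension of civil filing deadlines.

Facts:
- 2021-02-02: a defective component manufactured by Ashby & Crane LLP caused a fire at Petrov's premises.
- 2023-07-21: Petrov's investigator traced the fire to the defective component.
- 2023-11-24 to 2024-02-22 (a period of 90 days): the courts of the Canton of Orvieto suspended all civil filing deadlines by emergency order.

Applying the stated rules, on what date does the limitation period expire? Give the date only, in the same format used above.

2025-10-19

Under the discovery rule, the claim accrued on 2023-07-21, when Petrov discovered the injury — not on the 2021-02-02 date of the underlying act.
The untolled deadline — 2 years after 2023-07-21 — is 2025-07-21.
The emergency suspension of filing deadlines from 2023-11-24 to 2024-02-22 tolled the period for 90 days, extending the deadline to 2025-10-19.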